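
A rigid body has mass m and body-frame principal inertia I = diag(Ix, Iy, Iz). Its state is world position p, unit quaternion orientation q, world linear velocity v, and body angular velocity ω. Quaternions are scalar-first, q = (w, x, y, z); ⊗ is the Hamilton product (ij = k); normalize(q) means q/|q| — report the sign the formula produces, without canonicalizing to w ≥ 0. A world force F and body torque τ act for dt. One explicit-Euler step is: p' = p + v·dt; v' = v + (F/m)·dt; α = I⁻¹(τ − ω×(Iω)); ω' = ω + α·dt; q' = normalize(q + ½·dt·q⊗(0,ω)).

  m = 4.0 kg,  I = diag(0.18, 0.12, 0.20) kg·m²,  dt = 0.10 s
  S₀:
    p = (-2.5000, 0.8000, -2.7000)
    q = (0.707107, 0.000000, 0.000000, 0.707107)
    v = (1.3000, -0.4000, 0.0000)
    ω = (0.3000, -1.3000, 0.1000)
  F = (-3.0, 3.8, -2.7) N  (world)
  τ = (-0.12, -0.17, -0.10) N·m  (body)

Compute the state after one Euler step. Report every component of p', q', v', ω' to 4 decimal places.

ω×(Iω) gyroscopic = (-0.0104, -0.0006, 0.0234)
α = I⁻¹(τ − ω×Iω) = (-0.6089, -1.4117, -0.6170)
ω + α·dt = (0.2391, -1.4412, 0.0383)
2q̇ = q⊗(0,ω) = (-0.0707107, 1.1313712, -0.7071070, 0.0707107)
q + ½dt·q⊗(0,ω), renormalized = (0.7020, 0.0564, -0.0353, 0.7091)
new position p' = (-2.3700, 0.7600, -2.7000)
new velocity v' = (1.2250, -0.3050, -0.0675)

p' = (-2.3700, 0.7600, -2.7000)
q' = (0.7020, 0.0564, -0.0353, 0.7091)
v' = (1.2250, -0.3050, -0.0675)
ω' = (0.2391, -1.4412, 0.0383)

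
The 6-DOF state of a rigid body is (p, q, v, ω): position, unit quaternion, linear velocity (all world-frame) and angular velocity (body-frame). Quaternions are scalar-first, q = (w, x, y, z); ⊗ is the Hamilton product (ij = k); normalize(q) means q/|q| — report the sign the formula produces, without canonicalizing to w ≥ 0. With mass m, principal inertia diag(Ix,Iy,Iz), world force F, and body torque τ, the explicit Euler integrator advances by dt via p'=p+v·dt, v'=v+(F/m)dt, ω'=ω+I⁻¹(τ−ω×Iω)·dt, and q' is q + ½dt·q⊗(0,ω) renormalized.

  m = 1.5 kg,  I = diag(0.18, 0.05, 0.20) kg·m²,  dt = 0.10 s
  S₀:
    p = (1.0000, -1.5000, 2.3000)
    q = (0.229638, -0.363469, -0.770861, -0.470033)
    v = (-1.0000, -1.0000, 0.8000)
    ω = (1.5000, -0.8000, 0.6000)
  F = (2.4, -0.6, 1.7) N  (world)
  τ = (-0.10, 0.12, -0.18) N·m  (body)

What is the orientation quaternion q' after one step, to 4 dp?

Hamilton product q⊗(0,ω) = (0.2105345, -0.4940860, -0.6706785, 1.5848495)
q + ½dt·q⊗(0,ω), renormalized = (0.2392, -0.3866, -0.8011, -0.3892)

q' = (0.2392, -0.3866, -0.8011, -0.3892)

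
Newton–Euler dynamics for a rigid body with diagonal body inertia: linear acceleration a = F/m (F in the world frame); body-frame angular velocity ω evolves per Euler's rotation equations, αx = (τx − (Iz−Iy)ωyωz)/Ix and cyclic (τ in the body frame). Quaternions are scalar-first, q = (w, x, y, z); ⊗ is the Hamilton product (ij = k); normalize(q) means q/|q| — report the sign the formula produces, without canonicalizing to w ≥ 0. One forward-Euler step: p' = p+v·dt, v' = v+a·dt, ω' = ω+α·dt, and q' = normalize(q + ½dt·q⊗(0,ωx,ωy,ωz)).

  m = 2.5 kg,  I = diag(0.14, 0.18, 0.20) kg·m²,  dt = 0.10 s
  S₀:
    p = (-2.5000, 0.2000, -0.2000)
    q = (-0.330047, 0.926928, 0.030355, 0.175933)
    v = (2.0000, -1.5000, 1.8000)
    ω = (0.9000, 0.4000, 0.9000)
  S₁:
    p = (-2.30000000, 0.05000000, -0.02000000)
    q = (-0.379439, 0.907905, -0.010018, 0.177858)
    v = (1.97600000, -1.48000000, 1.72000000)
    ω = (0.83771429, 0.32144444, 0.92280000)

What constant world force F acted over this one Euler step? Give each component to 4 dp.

F = (-0.6000, 0.5000, -2.0000)

v₁ − v₀ = (-0.02400000, 0.02000000, -0.08000000)
applied force F = (-0.6000, 0.5000, -2.0000)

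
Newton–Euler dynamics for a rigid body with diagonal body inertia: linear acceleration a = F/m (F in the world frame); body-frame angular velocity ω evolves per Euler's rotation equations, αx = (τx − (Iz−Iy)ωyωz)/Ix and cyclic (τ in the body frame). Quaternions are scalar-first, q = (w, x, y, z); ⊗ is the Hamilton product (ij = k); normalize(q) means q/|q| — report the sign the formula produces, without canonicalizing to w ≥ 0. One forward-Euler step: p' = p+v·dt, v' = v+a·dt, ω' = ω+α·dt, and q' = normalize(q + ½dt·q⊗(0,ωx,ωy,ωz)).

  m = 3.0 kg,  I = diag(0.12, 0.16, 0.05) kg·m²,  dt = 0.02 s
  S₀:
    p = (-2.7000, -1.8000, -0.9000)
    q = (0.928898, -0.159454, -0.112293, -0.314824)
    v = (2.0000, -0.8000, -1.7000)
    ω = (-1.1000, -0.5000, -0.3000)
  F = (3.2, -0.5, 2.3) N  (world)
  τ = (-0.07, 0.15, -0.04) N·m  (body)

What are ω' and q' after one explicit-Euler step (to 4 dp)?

ω' = (-1.1089, -0.4841, -0.3248)
q' = (0.9256, -0.1709, -0.1139, -0.3180)

gyro term ω×Iω = (-0.0165, 0.0231, 0.0220)
(τ − ω×Iω)/I = (-0.4458, 0.7931, -1.2400)
new body rate ω' = (-1.1089, -0.4841, -0.3248)
q⊗(0,ω) = (-0.3259931, -1.1455119, -0.1659788, -0.3224647)
q + ½dt·q⊗(0,ω), renormalized = (0.9256, -0.1709, -0.1139, -0.3180)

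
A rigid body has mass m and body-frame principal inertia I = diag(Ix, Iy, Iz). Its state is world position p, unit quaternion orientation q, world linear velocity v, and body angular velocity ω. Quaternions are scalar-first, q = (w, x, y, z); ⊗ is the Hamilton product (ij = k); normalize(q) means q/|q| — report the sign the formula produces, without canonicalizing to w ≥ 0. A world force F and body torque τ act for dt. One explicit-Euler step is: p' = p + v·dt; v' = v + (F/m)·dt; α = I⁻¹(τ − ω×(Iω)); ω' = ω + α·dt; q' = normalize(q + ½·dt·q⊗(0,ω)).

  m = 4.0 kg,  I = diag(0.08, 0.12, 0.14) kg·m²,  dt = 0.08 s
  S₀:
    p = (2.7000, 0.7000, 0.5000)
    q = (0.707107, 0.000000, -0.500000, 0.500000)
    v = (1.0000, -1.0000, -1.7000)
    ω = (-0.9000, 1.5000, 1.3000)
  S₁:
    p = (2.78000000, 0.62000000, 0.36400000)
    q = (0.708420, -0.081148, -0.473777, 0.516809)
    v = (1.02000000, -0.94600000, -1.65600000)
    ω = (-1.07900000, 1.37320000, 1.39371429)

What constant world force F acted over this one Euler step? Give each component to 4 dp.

v₁ − v₀ = (0.02000000, 0.05400000, 0.04400000)
m·(v₁−v₀)/dt = (1.0000, 2.7000, 2.2000)

F = (1.0000, 2.7000, 2.2000)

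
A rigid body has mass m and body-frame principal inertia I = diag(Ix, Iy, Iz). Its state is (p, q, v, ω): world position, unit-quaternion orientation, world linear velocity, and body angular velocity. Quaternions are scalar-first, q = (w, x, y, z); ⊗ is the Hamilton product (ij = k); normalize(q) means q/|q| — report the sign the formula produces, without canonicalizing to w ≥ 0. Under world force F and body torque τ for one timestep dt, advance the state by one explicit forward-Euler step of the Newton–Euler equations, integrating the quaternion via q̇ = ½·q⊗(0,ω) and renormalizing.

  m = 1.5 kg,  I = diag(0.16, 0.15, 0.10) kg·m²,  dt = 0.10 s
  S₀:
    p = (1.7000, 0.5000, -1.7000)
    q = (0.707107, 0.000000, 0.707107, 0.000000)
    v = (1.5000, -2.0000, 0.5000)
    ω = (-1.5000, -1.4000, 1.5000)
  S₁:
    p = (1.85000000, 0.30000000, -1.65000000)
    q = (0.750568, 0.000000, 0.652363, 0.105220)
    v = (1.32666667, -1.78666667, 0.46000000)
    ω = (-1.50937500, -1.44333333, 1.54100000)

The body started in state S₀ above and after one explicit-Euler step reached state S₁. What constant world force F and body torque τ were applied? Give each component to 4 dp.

velocity change Δv = (-0.17333333, 0.21333333, -0.04000000)
m·(v₁−v₀)/dt = (-2.6000, 3.2000, -0.6000)
ω₁ − ω₀ = (-0.00937500, -0.04333333, 0.04100000)
applied torque τ = (0.0900, -0.2000, 0.0200)

F = (-2.6000, 3.2000, -0.6000)
τ = (0.0900, -0.2000, 0.0200)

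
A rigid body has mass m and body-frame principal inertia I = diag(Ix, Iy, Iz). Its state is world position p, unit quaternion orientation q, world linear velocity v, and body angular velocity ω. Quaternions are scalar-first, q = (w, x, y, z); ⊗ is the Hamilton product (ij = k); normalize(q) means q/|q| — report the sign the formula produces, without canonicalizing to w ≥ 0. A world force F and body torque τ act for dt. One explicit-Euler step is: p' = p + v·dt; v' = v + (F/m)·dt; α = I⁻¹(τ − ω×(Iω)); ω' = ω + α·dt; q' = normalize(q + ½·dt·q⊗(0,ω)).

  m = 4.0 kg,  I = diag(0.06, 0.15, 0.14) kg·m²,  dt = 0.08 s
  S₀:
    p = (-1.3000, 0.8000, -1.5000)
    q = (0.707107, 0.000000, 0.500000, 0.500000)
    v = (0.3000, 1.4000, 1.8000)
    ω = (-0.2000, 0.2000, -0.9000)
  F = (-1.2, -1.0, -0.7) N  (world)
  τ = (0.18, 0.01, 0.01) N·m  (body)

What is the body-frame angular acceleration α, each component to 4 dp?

precession coupling ω×(Iω) = (0.0018, -0.0144, -0.0036)
angular accel α = (2.9700, 0.1627, 0.0971)

α = (2.9700, 0.1627, 0.0971)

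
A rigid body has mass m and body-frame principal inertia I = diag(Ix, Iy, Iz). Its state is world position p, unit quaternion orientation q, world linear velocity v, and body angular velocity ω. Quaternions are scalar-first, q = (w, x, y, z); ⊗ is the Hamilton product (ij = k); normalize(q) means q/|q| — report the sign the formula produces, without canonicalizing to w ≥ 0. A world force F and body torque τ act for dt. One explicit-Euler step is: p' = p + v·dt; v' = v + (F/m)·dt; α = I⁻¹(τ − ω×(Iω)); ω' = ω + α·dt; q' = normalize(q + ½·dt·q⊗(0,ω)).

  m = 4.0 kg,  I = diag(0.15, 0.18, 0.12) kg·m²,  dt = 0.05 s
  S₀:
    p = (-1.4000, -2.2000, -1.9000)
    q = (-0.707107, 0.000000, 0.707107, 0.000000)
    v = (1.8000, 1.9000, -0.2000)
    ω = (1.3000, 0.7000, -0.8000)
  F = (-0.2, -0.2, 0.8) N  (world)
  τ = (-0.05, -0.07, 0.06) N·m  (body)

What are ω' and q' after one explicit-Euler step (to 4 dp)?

precession coupling ω×(Iω) = (0.0336, -0.0312, 0.0273)
(τ − ω×Iω)/I = (-0.5573, -0.2156, 0.2725)
ω + α·dt = (1.2721, 0.6892, -0.7864)
2q̇ = q⊗(0,ω) = (-0.4949749, -1.4849247, -0.4949749, -0.3535535)
q' = normalize(q + ½dt·q⊗(0,ω)) = (-0.7188, -0.0371, 0.6941, -0.0088)

ω' = (1.2721, 0.6892, -0.7864)
q' = (-0.7188, -0.0371, 0.6941, -0.0088)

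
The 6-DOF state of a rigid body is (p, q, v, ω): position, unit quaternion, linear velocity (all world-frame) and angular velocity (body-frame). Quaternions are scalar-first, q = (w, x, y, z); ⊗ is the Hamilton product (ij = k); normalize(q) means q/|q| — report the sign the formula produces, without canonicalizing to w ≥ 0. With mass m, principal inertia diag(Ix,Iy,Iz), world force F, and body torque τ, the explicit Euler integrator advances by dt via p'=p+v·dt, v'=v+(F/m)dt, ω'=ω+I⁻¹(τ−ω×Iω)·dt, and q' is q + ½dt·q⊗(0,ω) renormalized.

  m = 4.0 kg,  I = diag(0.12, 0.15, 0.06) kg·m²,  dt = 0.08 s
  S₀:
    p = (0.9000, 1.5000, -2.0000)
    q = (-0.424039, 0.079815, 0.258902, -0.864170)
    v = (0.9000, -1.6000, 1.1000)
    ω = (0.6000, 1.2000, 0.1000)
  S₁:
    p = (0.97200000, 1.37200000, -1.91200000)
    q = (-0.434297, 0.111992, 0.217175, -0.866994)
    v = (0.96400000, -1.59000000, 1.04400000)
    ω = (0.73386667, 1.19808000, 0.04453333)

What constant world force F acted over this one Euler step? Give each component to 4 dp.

velocity change Δv = (0.06400000, 0.01000000, -0.05600000)
m·(v₁−v₀)/dt = (3.2000, 0.5000, -2.8000)

F = (3.2000, 0.5000, -2.8000)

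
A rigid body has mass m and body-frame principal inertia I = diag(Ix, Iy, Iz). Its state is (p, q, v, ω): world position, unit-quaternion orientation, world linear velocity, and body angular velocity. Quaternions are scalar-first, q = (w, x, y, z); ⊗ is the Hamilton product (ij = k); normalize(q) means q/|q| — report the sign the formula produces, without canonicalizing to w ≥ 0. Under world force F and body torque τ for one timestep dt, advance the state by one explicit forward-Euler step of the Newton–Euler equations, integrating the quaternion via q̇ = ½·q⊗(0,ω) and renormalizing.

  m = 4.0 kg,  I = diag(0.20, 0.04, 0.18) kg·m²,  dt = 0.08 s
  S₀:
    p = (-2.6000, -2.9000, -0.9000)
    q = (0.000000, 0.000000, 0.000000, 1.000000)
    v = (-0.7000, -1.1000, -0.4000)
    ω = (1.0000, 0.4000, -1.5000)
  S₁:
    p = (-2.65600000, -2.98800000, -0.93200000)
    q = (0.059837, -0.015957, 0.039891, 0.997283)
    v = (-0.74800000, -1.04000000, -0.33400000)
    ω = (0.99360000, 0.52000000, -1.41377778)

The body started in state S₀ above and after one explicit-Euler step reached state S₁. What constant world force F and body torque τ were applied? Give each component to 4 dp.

velocity change Δv = (-0.04800000, 0.06000000, 0.06600000)
applied force F = (-2.4000, 3.0000, 3.3000)
Δω = ω₁−ω₀ = (-0.00640000, 0.12000000, 0.08622222)
ω₀×(Iω₀) = (-0.0840, -0.0300, -0.0640)
τ = I·(Δω/dt) + ω₀×(Iω₀) = (-0.1000, 0.0300, 0.1300)

F = (-2.4000, 3.0000, 3.3000)
τ = (-0.1000, 0.0300, 0.1300)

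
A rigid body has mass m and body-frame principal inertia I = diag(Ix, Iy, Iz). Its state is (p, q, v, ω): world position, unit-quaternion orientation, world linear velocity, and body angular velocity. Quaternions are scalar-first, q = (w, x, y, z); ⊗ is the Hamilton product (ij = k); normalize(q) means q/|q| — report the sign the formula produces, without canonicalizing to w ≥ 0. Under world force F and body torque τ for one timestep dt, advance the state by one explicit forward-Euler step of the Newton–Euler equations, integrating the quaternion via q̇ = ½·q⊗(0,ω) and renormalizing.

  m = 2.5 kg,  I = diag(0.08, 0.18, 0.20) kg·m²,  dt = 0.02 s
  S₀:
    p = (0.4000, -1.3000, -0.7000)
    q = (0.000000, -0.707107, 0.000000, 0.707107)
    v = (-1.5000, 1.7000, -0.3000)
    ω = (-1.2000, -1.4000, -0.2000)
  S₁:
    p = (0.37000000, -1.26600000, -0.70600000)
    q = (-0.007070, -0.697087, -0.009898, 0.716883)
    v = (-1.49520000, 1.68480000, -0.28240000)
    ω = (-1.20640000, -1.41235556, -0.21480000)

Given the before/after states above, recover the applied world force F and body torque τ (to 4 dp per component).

F = (0.6000, -1.9000, 2.2000)
τ = (-0.0200, -0.1400, 0.0200)

ω₁ − ω₀ = (-0.00640000, -0.01235556, -0.01480000)
ω₀×(Iω₀) = (0.0056, -0.0288, 0.1680)
applied torque τ = (-0.0200, -0.1400, 0.0200)
Δv = v₁−v₀ = (0.00480000, -0.01520000, 0.01760000)
F = m·Δv/dt = (0.6000, -1.9000, 2.2000)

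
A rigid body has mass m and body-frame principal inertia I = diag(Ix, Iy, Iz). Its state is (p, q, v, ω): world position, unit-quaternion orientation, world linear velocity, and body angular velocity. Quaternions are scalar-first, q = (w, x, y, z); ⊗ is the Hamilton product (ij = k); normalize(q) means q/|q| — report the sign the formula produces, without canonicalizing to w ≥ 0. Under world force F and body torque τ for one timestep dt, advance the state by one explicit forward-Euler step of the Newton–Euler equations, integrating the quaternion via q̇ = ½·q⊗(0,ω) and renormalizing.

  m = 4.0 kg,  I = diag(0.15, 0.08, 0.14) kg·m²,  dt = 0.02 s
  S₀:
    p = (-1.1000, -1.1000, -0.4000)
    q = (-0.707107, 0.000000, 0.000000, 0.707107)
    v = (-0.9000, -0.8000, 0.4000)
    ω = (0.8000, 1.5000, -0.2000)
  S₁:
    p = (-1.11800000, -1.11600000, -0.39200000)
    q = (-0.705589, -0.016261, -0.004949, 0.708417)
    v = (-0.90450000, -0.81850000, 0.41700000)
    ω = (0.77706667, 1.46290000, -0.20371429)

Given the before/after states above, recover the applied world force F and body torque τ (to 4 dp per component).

F = (-0.9000, -3.7000, 3.4000)
τ = (-0.1900, -0.1500, -0.1100)

Δω = ω₁−ω₀ = (-0.02293333, -0.03710000, -0.00371429)
I·α + gyro = (-0.1900, -0.1500, -0.1100)
Δv = v₁−v₀ = (-0.00450000, -0.01850000, 0.01700000)
F = m·Δv/dt = (-0.9000, -3.7000, 3.4000)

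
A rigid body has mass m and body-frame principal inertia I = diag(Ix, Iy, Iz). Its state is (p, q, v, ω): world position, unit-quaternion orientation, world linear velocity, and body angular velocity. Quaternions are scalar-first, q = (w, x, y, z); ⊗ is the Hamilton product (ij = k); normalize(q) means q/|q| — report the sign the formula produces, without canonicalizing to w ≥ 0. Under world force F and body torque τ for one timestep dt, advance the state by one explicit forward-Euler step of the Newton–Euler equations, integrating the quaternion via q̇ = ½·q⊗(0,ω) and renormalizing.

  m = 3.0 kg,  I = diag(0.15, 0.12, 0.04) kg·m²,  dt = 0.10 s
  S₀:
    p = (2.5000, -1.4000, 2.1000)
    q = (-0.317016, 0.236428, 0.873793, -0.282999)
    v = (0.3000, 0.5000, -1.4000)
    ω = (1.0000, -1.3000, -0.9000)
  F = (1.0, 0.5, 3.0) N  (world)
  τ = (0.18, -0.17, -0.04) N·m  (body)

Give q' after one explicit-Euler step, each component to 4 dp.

Hamilton product q⊗(0,ω) = (0.6448038, -1.4713284, 0.3419070, -0.8958350)
updated quaternion q' = (-0.2835, 0.1622, 0.8870, -0.3264)

q' = (-0.2835, 0.1622, 0.8870, -0.3264)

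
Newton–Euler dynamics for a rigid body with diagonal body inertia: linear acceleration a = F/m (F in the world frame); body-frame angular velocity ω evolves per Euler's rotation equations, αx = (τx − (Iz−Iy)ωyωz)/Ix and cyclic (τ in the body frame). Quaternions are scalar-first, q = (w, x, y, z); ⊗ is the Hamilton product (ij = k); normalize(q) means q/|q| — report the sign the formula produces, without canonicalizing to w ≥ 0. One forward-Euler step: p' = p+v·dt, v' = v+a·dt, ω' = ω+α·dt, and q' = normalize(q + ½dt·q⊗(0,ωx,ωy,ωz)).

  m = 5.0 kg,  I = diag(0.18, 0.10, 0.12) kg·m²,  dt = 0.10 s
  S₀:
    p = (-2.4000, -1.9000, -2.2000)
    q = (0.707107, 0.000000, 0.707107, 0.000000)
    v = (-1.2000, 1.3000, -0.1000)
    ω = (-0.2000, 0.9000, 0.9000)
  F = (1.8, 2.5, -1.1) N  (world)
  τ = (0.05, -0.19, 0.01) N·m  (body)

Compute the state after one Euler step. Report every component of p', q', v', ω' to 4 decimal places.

new position p' = (-2.5200, -1.7700, -2.2100)
new velocity v' = (-1.1640, 1.3500, -0.1220)
gyro term ω×Iω = (0.0162, -0.0108, 0.0144)
angular accel α = (0.1878, -1.7920, -0.0367)
ω' = ω + α·dt = (-0.1812, 0.7208, 0.8963)
2q̇ = q⊗(0,ω) = (-0.6363963, 0.4949749, 0.6363963, 0.7778177)
updated quaternion q' = (0.6739, 0.0247, 0.7374, 0.0388)

p' = (-2.5200, -1.7700, -2.2100)
q' = (0.6739, 0.0247, 0.7374, 0.0388)
v' = (-1.1640, 1.3500, -0.1220)
ω' = (-0.1812, 0.7208, 0.8963)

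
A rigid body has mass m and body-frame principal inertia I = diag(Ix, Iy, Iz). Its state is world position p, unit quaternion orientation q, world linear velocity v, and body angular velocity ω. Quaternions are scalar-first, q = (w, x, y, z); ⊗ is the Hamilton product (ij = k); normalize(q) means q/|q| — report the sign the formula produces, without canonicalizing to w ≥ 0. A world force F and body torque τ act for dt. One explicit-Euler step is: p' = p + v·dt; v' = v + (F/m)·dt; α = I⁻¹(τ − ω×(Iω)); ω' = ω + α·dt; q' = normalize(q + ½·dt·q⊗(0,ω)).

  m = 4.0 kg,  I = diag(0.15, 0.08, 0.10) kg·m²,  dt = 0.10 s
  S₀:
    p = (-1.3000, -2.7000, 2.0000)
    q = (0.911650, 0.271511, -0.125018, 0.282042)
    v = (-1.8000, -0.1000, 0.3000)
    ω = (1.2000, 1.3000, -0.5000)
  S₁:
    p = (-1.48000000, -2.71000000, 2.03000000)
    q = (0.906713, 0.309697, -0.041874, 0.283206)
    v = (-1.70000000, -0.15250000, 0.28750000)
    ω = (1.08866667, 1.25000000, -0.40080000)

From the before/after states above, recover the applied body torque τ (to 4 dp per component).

ω₁ − ω₀ = (-0.11133333, -0.05000000, 0.09920000)
I·α + gyro = (-0.1800, -0.0700, -0.0100)

τ = (-0.1800, -0.0700, -0.0100)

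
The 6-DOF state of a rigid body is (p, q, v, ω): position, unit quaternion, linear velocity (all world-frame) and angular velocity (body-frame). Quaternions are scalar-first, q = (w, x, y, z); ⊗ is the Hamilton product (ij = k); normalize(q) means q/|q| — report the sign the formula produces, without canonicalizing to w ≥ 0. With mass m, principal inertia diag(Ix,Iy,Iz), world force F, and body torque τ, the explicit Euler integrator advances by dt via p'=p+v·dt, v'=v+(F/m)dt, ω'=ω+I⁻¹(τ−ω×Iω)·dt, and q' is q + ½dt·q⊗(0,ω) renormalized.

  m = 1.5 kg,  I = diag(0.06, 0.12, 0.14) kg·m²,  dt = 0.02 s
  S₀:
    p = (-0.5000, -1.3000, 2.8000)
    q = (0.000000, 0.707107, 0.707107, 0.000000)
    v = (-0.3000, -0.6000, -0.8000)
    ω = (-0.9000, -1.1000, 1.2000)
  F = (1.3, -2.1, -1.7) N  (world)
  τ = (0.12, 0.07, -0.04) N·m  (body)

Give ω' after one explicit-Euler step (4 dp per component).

precession coupling ω×(Iω) = (-0.0264, 0.0864, 0.0594)
(τ − ω×Iω)/I = (2.4400, -0.1367, -0.7100)
ω + α·dt = (-0.8512, -1.1027, 1.1858)

ω' = (-0.8512, -1.1027, 1.1858)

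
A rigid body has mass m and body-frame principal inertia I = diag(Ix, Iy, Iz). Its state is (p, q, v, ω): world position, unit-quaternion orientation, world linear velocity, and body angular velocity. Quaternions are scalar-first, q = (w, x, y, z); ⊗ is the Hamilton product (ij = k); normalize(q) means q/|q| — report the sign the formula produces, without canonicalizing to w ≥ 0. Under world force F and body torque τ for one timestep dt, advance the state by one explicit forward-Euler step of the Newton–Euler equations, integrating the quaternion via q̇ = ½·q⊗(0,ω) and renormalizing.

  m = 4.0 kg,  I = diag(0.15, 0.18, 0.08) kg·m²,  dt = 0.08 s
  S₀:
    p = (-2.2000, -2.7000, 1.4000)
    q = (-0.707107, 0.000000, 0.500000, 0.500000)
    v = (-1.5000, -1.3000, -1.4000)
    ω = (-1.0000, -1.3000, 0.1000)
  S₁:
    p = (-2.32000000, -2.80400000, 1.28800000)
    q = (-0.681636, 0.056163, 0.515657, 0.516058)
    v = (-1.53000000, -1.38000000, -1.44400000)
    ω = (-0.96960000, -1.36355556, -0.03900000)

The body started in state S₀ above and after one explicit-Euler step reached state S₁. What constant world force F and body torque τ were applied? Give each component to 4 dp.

v₁ − v₀ = (-0.03000000, -0.08000000, -0.04400000)
m·(v₁−v₀)/dt = (-1.5000, -4.0000, -2.2000)
Δω = ω₁−ω₀ = (0.03040000, -0.06355556, -0.13900000)
I·α + gyro = (0.0700, -0.1500, -0.1000)

F = (-1.5000, -4.0000, -2.2000)
τ = (0.0700, -0.1500, -0.1000)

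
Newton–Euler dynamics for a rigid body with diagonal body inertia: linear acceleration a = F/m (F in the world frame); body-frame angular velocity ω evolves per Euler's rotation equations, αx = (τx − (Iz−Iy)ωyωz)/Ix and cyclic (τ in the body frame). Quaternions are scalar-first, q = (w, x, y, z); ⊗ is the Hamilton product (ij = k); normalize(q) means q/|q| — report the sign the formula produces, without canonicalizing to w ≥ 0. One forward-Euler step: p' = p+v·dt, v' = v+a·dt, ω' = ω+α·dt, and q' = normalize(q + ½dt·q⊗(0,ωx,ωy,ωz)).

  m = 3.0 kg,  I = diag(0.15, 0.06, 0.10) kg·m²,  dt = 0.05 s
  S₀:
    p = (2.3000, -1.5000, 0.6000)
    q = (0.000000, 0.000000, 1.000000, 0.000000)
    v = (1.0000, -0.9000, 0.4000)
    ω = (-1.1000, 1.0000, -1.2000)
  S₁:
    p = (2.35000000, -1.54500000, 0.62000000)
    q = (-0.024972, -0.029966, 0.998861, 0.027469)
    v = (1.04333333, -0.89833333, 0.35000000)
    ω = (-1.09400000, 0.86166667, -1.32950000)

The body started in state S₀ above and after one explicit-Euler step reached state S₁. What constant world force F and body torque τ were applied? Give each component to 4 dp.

F = (2.6000, 0.1000, -3.0000)
τ = (-0.0300, -0.1000, -0.1600)

rate change Δω = (0.00600000, -0.13833333, -0.12950000)
applied torque τ = (-0.0300, -0.1000, -0.1600)
velocity change Δv = (0.04333333, 0.00166667, -0.05000000)
m·(v₁−v₀)/dt = (2.6000, 0.1000, -3.0000)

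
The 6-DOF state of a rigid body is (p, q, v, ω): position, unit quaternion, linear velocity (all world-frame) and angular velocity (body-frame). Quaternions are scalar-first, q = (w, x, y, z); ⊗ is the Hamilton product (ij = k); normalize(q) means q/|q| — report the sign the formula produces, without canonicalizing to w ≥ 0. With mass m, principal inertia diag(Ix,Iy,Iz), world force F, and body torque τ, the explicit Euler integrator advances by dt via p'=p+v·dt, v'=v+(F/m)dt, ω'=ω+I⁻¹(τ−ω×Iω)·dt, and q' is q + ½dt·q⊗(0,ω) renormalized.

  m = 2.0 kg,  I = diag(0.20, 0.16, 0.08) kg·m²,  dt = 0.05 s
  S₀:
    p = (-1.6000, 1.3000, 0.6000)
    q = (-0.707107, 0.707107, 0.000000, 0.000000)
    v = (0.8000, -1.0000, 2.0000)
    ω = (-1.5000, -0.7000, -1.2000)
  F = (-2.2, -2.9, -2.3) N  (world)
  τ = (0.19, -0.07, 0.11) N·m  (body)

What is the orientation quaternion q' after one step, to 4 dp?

2q̇ = q⊗(0,ω) = (1.0606605, 1.0606605, 1.3435033, 0.3535535)
q + ½dt·q⊗(0,ω), renormalized = (-0.6797, 0.7327, 0.0335, 0.0088)

q' = (-0.6797, 0.7327, 0.0335, 0.0088)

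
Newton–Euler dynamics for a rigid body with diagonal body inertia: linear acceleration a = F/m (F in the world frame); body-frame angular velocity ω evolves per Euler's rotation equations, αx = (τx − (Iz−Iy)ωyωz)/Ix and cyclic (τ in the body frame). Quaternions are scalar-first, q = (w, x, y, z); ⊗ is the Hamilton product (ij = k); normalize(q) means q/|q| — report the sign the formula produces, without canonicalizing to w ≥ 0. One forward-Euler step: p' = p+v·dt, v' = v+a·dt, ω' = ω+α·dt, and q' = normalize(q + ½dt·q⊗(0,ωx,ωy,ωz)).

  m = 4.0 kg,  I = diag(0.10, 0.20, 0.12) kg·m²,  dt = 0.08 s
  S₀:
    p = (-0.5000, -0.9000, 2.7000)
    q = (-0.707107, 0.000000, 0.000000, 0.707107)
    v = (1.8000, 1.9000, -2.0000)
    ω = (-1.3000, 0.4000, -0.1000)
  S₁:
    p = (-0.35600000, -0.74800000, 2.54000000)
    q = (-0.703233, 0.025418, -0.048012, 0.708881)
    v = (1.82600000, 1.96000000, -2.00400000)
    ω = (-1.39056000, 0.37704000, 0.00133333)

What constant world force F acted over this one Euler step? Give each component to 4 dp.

F = (1.3000, 3.0000, -0.2000)

velocity change Δv = (0.02600000, 0.06000000, -0.00400000)
m·(v₁−v₀)/dt = (1.3000, 3.0000, -0.2000)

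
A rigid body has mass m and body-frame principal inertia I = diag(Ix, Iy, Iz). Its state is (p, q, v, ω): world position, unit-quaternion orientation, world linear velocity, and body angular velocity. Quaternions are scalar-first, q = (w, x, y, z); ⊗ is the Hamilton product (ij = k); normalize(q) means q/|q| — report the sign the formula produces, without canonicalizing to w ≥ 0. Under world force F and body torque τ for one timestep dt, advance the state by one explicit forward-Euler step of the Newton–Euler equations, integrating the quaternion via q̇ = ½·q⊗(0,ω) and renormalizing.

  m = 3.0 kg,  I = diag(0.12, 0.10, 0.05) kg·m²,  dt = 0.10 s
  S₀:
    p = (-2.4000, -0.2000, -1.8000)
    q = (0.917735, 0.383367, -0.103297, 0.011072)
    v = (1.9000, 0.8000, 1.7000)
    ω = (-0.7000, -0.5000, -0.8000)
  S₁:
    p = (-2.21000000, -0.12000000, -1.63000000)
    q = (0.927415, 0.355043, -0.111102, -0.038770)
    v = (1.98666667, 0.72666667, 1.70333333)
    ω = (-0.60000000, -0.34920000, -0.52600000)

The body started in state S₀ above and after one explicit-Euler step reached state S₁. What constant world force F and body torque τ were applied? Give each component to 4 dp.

Δω = ω₁−ω₀ = (0.10000000, 0.15080000, 0.27400000)
ω₀×(Iω₀) = (-0.0200, 0.0392, -0.0070)
I·α + gyro = (0.1000, 0.1900, 0.1300)
Δv = v₁−v₀ = (0.08666667, -0.07333333, 0.00333333)
F = m·Δv/dt = (2.6000, -2.2000, 0.1000)

F = (2.6000, -2.2000, 0.1000)
τ = (0.1000, 0.1900, 0.1300)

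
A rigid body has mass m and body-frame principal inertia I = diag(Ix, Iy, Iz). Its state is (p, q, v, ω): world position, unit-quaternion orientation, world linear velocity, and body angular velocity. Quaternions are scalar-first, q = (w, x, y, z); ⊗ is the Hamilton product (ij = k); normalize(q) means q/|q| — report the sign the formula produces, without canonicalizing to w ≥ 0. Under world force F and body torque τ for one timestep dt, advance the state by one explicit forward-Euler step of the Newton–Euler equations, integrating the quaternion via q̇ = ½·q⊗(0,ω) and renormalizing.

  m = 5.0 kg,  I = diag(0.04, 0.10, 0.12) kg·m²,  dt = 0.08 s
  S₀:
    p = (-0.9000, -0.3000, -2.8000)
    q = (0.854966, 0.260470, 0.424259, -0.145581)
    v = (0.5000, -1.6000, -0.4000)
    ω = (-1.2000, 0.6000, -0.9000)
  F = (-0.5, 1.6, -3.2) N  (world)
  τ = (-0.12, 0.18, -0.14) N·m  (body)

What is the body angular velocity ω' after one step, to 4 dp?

gyro term ω×Iω = (-0.0108, -0.0864, -0.0432)
α = I⁻¹(τ − ω×Iω) = (-2.7300, 2.6640, -0.8067)
new body rate ω' = (-1.4184, 0.8131, -0.9645)

ω' = (-1.4184, 0.8131, -0.9645)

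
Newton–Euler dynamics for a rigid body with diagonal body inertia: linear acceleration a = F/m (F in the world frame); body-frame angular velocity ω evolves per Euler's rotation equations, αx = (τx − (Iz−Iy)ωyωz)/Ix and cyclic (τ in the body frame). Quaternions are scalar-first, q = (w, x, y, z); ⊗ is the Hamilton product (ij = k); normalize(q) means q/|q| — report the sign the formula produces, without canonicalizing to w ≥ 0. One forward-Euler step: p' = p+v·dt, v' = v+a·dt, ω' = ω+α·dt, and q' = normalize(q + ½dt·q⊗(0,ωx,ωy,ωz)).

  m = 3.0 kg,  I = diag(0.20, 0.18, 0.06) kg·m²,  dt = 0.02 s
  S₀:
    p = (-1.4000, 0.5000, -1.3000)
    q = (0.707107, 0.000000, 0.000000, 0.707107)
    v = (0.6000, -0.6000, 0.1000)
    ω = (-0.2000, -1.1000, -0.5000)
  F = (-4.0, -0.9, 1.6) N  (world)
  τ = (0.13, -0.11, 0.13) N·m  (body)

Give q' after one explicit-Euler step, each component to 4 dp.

q⊗(0,ω) = (0.3535535, 0.6363963, -0.9192391, -0.3535535)
q + ½dt·q⊗(0,ω), renormalized = (0.7106, 0.0064, -0.0092, 0.7035)

q' = (0.7106, 0.0064, -0.0092, 0.7035)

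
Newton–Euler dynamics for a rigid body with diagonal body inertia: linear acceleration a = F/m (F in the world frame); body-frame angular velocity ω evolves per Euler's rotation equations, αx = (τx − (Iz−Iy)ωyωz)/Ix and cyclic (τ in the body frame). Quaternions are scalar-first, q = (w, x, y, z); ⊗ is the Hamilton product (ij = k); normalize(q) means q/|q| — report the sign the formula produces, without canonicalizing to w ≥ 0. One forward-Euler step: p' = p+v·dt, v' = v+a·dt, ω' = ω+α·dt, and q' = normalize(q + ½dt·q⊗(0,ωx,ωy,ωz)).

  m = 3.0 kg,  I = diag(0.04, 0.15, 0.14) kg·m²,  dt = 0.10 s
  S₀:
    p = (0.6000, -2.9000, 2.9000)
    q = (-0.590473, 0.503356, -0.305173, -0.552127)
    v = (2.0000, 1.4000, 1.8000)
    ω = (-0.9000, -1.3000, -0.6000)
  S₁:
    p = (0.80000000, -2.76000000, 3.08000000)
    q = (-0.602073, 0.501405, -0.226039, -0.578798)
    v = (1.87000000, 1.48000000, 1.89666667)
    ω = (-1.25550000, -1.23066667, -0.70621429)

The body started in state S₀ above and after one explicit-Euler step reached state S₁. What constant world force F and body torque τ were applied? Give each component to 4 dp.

Δω = ω₁−ω₀ = (-0.35550000, 0.06933333, -0.10621429)
gyro term ω₀×Iω₀ = (-0.0078, -0.0540, 0.1287)
τ = I·(Δω/dt) + ω₀×(Iω₀) = (-0.1500, 0.0500, -0.0200)
Δv = v₁−v₀ = (-0.13000000, 0.08000000, 0.09666667)
applied force F = (-3.9000, 2.4000, 2.9000)

F = (-3.9000, 2.4000, 2.9000)
τ = (-0.1500, 0.0500, -0.0200)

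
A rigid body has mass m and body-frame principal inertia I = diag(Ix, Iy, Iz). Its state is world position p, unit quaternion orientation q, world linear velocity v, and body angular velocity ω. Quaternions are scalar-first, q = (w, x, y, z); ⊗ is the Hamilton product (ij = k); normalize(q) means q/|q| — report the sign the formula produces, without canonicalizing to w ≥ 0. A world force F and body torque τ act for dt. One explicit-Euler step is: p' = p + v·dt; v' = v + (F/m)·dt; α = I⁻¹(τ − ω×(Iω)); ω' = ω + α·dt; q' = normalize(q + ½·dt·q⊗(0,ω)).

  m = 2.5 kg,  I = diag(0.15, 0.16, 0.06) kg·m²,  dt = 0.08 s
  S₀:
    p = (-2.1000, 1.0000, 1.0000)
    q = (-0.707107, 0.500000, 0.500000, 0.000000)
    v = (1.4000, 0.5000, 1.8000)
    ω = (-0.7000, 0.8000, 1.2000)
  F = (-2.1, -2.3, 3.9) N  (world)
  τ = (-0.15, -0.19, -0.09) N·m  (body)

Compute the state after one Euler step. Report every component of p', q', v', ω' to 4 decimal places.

angular accel α = (-0.3600, -0.7150, -1.4067)
ω' = ω + α·dt = (-0.7288, 0.7428, 1.0875)
2q̇ = q⊗(0,ω) = (-0.0500000, 1.0949749, -1.1656856, -0.0985284)
q + ½dt·q⊗(0,ω), renormalized = (-0.7077, 0.5427, 0.4524, -0.0039)
new position p' = (-1.9880, 1.0400, 1.1440)
new velocity v' = (1.3328, 0.4264, 1.9248)

p' = (-1.9880, 1.0400, 1.1440)
q' = (-0.7077, 0.5427, 0.4524, -0.0039)
v' = (1.3328, 0.4264, 1.9248)
ω' = (-0.7288, 0.7428, 1.0875)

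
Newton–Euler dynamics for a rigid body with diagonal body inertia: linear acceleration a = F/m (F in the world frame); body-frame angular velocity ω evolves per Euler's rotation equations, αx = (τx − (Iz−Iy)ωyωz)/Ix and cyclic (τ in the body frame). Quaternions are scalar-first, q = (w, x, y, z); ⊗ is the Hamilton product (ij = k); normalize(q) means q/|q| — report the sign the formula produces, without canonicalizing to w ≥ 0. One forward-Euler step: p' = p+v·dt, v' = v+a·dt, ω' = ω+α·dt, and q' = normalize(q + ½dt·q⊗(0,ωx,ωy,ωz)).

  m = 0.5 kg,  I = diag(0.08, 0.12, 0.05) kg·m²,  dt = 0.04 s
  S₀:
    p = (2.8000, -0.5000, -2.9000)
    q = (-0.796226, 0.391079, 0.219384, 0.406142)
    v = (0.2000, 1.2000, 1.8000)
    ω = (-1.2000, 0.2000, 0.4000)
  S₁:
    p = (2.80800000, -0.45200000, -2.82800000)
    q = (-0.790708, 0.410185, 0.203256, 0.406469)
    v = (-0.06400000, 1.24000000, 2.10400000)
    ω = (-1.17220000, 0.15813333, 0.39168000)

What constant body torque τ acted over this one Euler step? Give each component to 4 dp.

τ = (0.0500, -0.1400, -0.0200)

ω₁ − ω₀ = (0.02780000, -0.04186667, -0.00832000)
precession coupling = (-0.0056, -0.0144, -0.0096)
applied torque τ = (0.0500, -0.1400, -0.0200)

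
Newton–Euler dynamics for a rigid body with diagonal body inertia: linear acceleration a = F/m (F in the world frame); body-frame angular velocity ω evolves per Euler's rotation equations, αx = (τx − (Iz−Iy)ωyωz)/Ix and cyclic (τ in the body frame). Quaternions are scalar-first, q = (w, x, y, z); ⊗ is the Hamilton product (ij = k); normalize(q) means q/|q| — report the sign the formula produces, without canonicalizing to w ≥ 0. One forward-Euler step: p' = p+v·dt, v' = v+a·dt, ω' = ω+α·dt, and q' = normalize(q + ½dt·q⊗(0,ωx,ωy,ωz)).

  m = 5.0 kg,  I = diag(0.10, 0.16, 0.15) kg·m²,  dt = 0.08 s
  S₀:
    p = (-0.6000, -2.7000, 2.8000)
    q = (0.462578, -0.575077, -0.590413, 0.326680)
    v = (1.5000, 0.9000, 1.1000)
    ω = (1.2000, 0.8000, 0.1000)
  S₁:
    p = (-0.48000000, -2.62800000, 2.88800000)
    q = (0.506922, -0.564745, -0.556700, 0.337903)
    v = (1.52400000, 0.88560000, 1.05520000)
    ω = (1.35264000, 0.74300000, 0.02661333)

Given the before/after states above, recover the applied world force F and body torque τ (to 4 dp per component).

F = (1.5000, -0.9000, -2.8000)
τ = (0.1900, -0.1200, -0.0800)

velocity change Δv = (0.02400000, -0.01440000, -0.04480000)
applied force F = (1.5000, -0.9000, -2.8000)
ω₁ − ω₀ = (0.15264000, -0.05700000, -0.07338667)
I·α + gyro = (0.1900, -0.1200, -0.0800)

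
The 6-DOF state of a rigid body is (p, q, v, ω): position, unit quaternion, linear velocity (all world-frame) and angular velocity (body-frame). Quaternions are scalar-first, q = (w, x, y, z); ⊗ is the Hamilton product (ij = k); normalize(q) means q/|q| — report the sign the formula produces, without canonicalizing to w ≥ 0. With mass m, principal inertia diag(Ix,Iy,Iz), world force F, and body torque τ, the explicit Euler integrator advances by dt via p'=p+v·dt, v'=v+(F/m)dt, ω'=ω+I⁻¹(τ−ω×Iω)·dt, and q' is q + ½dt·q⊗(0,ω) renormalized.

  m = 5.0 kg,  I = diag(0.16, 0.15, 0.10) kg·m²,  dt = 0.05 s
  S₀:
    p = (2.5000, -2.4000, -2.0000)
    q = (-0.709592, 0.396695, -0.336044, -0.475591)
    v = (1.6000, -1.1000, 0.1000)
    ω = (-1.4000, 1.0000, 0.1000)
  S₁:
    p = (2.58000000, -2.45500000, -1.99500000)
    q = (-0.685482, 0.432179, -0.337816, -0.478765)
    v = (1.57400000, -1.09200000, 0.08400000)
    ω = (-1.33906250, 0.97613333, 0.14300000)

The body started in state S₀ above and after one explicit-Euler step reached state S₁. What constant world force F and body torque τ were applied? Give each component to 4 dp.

ω₁ − ω₀ = (0.06093750, -0.02386667, 0.04300000)
precession coupling = (-0.0050, -0.0084, 0.0140)
applied torque τ = (0.1900, -0.0800, 0.1000)
v₁ − v₀ = (-0.02600000, 0.00800000, -0.01600000)
applied force F = (-2.6000, 0.8000, -1.6000)

F = (-2.6000, 0.8000, -1.6000)
τ = (0.1900, -0.0800, 0.1000)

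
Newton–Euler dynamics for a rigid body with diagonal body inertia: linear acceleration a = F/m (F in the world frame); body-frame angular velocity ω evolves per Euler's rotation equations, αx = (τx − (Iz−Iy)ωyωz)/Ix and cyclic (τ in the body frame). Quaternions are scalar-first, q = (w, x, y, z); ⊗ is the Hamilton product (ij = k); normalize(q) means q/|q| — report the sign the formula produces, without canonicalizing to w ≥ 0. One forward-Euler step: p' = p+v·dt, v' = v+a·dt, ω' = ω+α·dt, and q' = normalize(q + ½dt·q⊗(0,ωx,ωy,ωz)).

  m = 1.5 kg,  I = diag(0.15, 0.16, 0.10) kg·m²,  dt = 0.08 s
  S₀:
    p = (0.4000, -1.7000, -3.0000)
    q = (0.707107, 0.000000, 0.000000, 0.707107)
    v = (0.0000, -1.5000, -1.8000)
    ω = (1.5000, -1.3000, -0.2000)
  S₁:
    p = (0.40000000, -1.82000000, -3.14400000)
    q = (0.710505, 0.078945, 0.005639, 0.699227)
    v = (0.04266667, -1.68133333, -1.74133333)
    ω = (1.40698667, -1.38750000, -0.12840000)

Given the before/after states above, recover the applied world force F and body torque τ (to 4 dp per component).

F = (0.8000, -3.4000, 1.1000)
τ = (-0.1900, -0.1900, 0.0700)

velocity change Δv = (0.04266667, -0.18133333, 0.05866667)
applied force F = (0.8000, -3.4000, 1.1000)
Δω = ω₁−ω₀ = (-0.09301333, -0.08750000, 0.07160000)
ω₀×(Iω₀) = (-0.0156, -0.0150, -0.0195)
applied torque τ = (-0.1900, -0.1900, 0.0700)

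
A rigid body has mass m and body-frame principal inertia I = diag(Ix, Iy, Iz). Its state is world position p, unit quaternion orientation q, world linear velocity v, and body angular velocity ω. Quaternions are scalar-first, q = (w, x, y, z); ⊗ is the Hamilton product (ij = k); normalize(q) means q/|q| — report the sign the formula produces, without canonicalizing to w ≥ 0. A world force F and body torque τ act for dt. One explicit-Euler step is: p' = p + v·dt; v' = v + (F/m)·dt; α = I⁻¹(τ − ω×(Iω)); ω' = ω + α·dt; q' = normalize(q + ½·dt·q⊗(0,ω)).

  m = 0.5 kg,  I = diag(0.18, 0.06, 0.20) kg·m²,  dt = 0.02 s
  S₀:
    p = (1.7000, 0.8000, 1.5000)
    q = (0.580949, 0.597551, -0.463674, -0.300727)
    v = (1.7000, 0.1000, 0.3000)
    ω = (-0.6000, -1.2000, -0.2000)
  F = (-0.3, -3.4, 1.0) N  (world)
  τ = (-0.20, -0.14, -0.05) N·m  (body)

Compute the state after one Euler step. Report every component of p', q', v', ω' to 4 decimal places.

p' = (1.7340, 0.8020, 1.5060)
q' = (0.5783, 0.5913, -0.4676, -0.3118)
v' = (1.6880, -0.0360, 0.3400)
ω' = (-0.6260, -1.2459, -0.1964)

(τ − ω×Iω)/I = (-1.2978, -2.2933, 0.1820)
ω' = ω + α·dt = (-0.6260, -1.2459, -0.1964)
Hamilton product q⊗(0,ω) = (-0.2580236, -0.6167070, -0.3971924, -1.1114554)
q' = normalize(q + ½dt·q⊗(0,ω)) = (0.5783, 0.5913, -0.4676, -0.3118)
new position p' = (1.7340, 0.8020, 1.5060)
v + (F/m)dt = (1.6880, -0.0360, 0.3400)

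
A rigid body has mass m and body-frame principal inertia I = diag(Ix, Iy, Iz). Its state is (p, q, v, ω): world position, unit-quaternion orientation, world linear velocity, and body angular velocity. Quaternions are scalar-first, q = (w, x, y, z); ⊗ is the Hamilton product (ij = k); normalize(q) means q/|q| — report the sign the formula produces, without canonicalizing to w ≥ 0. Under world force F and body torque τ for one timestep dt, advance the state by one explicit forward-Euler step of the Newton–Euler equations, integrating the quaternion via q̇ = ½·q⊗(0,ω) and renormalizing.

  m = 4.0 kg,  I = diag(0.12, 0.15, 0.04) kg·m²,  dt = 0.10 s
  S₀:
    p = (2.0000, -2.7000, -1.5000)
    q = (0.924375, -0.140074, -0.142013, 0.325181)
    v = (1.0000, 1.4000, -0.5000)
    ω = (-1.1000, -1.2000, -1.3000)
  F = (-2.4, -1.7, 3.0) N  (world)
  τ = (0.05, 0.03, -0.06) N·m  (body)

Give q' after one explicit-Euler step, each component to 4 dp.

q' = (0.9243, -0.1613, -0.2233, 0.2643)

2q̇ = q⊗(0,ω) = (0.0982383, -0.4419784, -1.6490453, -1.1898130)
q' = normalize(q + ½dt·q⊗(0,ω)) = (0.9243, -0.1613, -0.2233, 0.2643)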